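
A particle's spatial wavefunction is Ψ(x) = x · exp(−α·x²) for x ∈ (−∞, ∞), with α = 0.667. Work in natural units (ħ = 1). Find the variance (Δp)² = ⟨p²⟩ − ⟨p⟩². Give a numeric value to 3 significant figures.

Compute ⟨p⟩ and ⟨p²⟩ separately; (Δp)² = ⟨p²⟩ − ⟨p⟩².
Expand each integrand as polynomial × e^(−2αx²) and use ∫x^(2j)·e^(−2αx²) dx = (2j−1)!!/(4α)^j · √(π/(2α)), odd powers → 0; here √(π/(2α)) = 1.5346. Differentiate with the product rule, d/dx e^(−αx²) = −2αx·e^(−αx²).
Normalization: ∫|Ψ|² dx = 0.57519.
⟨p⟩ = 0.0000 and ⟨p²⟩ = 2.0010.
(Δp)² = 2.0010 − (0.0000)² = 2.0010.

2.00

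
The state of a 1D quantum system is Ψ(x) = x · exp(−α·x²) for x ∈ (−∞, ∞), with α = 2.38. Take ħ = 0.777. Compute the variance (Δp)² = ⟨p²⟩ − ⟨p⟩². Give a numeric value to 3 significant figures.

4.31

Compute ⟨p⟩ and ⟨p²⟩ separately; (Δp)² = ⟨p²⟩ − ⟨p⟩².
Expand each integrand as polynomial × e^(−2αx²) and use ∫x^(2j)·e^(−2αx²) dx = (2j−1)!!/(4α)^j · √(π/(2α)), odd powers → 0; here √(π/(2α)) = 0.81240. Differentiate with the product rule, d/dx e^(−αx²) = −2αx·e^(−αx²).
Normalization: ∫|Ψ|² dx = 0.085336.
⟨p⟩ = 0.0000 and ⟨p²⟩ = 4.3106.
(Δp)² = 4.3106 − (0.0000)² = 4.3106.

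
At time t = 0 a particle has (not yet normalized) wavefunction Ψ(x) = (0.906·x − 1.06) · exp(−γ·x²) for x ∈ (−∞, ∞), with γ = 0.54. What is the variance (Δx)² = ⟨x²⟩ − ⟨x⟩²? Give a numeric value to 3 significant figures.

Compute ⟨x⟩ and ⟨x²⟩ separately, then (Δx)² = ⟨x²⟩ − ⟨x⟩².
Expand each integrand as polynomial × e^(−2γx²) and use ∫x^(2j)·e^(−2γx²) dx = (2j−1)!!/(4γ)^j · √(π/(2γ)), odd powers → 0; here √(π/(2γ)) = 1.7055.
Normalization: ∫|Ψ|² dx = 2.5645.
⟨x⟩ = -0.59139 and ⟨x²⟩ = 0.69698.
(Δx)² = 0.69698 − (-0.59139)² = 0.34724.

0.347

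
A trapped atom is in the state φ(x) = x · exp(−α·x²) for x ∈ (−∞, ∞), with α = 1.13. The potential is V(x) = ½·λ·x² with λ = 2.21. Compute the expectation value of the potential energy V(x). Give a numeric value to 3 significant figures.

⟨V⟩ = ∫ V(x)·|φ|² dx / ∫|φ|² dx.
Expand each integrand as polynomial × e^(−2αx²) and use ∫x^(2j)·e^(−2αx²) dx = (2j−1)!!/(4α)^j · √(π/(2α)), odd powers → 0; here √(π/(2α)) = 1.1790.
State is unnormalized: ∫|φ|² dx = 0.26084, and ∫φ*·V(x)·φ dx = 0.19131, so ⟨V⟩ = 0.19131 / 0.26084.
⟨V⟩ = 0.73341.

0.733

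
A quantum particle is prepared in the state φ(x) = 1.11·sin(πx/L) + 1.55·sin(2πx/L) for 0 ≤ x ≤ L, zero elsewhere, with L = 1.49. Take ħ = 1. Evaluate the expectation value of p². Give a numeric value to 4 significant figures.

p² φ = −ħ² d²φ/dx²; ⟨p²⟩ = −ħ² ∫ φ*·φ'' dx / ∫|φ|² dx.
d²/dx² sin(jπx/L) = −(jπ/L)²·sin(jπx/L); on 0 ≤ x ≤ L, ∫sin²(jπx/L) dx = L/2 and ∫sin(jπx/L)·sin(lπx/L) dx = 0 for j ≠ l, so only diagonal terms survive in ∫|φ|² and ∫φ·φ″; ∫φ·φ′ dx = [φ²/2] between the walls = 0.
State is unnormalized: ∫|φ|² dx = 2.7078, and ∫φ*·(−ħ² φ'') dx = 35.908, so ⟨p²⟩ = 35.908 / 2.7078.
⟨p²⟩ = 13.261.

13.26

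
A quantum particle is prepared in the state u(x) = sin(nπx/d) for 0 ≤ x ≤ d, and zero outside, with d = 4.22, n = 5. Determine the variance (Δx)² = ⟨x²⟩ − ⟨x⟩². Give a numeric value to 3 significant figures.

Compute ⟨x⟩ and ⟨x²⟩ separately, then (Δx)² = ⟨x²⟩ − ⟨x⟩².
With sin²θ = (1 − cos2θ)/2 on 0 ≤ x ≤ d: ∫sin²(nπx/d) dx = d/2, ∫x·sin²(nπx/d) dx = d²/4, ∫x²·sin²(nπx/d) dx = d³·(1/6 − 1/(4n²π²)); higher powers xᵏ the same way, integrating xᵏ·cos(2nπx/d) by parts.
Normalization: ∫|u|² dx = 2.1100.
⟨x⟩ = 2.1100 and ⟨x²⟩ = 5.9000.
(Δx)² = 5.9000 − (2.1100)² = 1.4479.

1.45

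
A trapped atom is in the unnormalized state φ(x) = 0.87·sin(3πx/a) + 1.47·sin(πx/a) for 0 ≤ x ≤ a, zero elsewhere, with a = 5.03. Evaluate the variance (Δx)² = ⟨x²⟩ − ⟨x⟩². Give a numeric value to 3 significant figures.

Compute ⟨x⟩ and ⟨x²⟩ separately, then (Δx)² = ⟨x²⟩ − ⟨x⟩².
On 0 ≤ x ≤ a (j ≠ l): ∫sin²(jπx/a) dx = a/2, ∫sin(jπx/a)·sin(lπx/a) dx = 0; diagonal moments ∫x·sin²(jπx/a) dx = a²/4, ∫x²·sin²(jπx/a) dx = a³·(1/6 − 1/(4j²π²)); cross terms ∫x·sin(jπx/a)·sin(lπx/a) dx = 0 for j + l even and −4jla²/(π²(j² − l²)²) for j + l odd, ∫x²·sin(jπx/a)·sin(lπx/a) dx = (−1)^(j+l)·4jla³/(π²(j² − l²)²); higher powers the same way via product-to-sum and parts.
Normalization: ∫|φ|² dx = 7.3383.
⟨x⟩ = 2.5150 and ⟨x²⟩ = 8.2901.
(Δx)² = 8.2901 − (2.5150)² = 1.9649.

1.96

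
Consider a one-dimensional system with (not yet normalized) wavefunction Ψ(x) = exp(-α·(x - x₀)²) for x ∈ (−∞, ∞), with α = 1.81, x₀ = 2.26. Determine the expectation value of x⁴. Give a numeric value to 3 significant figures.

⟨x⁴⟩ = ∫ x⁴·|Ψ|² dx / ∫|Ψ|² dx (integrals over the domain).
Gaussian moments (u = x − x₀): ∫u^(2j)·e^(−2αu²) du = (2j−1)!!/(4α)^j · √(π/(2α)), odd powers integrate to 0; here √(π/(2α)) = 0.93158.
State is unnormalized: ∫|Ψ|² dx = 0.93158, and ∫Ψ*·x⁴·Ψ dx = 28.299, so ⟨x⁴⟩ = 28.299 / 0.93158.
⟨x⁴⟩ = 30.378.

30.4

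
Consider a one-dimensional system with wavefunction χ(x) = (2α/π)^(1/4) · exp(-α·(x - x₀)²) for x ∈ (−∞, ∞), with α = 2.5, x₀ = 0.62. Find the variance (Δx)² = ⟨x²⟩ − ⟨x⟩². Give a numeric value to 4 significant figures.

Compute ⟨x⟩ and ⟨x²⟩ separately, then (Δx)² = ⟨x²⟩ − ⟨x⟩².
Gaussian moments (u = x − x₀): ∫u^(2j)·e^(−2αu²) du = (2j−1)!!/(4α)^j · √(π/(2α)), odd powers integrate to 0; here √(π/(2α)) = 0.79267.
⟨x⟩ = 0.62000 and ⟨x²⟩ = 0.48440.
(Δx)² = 0.48440 − (0.62000)² = 0.10000.

0.1000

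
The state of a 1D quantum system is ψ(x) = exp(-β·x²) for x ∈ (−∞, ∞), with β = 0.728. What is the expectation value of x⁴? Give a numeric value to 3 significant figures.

⟨x⁴⟩ = ∫ x⁴·|ψ|² dx / ∫|ψ|² dx (integrals over the domain).
Gaussian moments: ∫x^(2j)·e^(−2βx²) dx = (2j−1)!!/(4β)^j · √(π/(2β)), odd powers integrate to 0; here √(π/(2β)) = 1.4689.
State is unnormalized: ∫|ψ|² dx = 1.4689, and ∫ψ*·x⁴·ψ dx = 0.51968, so ⟨x⁴⟩ = 0.51968 / 1.4689.
⟨x⁴⟩ = 0.35378.

0.354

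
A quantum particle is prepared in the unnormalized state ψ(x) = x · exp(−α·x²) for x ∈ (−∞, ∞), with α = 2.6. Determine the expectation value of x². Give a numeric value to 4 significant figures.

0.2885

⟨x²⟩ = ∫ x²·|ψ|² dx / ∫|ψ|² dx (integrals over the domain).
Expand each integrand as polynomial × e^(−2αx²) and use ∫x^(2j)·e^(−2αx²) dx = (2j−1)!!/(4α)^j · √(π/(2α)), odd powers → 0; here √(π/(2α)) = 0.77727.
State is unnormalized: ∫|ψ|² dx = 0.074738, and ∫ψ*·x²·ψ dx = 0.021559, so ⟨x²⟩ = 0.021559 / 0.074738.
⟨x²⟩ = 0.28846.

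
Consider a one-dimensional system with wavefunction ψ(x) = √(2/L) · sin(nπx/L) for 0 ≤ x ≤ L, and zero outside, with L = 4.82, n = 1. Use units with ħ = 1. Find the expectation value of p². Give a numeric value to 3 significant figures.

p² ψ = −ħ² d²ψ/dx²; ⟨p²⟩ = −ħ² ∫ ψ*·ψ'' dx.
d/dx sin(nπx/L) = (nπ/L)·cos(nπx/L) and d²/dx² sin(nπx/L) = −(nπ/L)²·sin(nπx/L); on 0 ≤ x ≤ L, ∫sin²(nπx/L) dx = L/2 and ∫sin(nπx/L)·cos(nπx/L) dx = 0.
⟨p²⟩ = 0.42482.

0.425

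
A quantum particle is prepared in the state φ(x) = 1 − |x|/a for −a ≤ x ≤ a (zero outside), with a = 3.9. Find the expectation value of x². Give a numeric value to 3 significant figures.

1.52

⟨x²⟩ = ∫ x²·|φ|² dx / ∫|φ|² dx (integrals over the domain).
φ is even, so ∫ over [−a, a] = 2∫₀ᵃ with φ = 1 − x/a there: ∫₀ᵃ (1 − x/a)² dx = a/3, ∫₀ᵃ x²(1 − x/a)² dx = a³/30, ∫₀ᵃ x⁴(1 − x/a)² dx = a⁵/105.
State is unnormalized: ∫|φ|² dx = 2.6000, and ∫φ*·x²·φ dx = 3.9546, so ⟨x²⟩ = 3.9546 / 2.6000.
⟨x²⟩ = 1.5210.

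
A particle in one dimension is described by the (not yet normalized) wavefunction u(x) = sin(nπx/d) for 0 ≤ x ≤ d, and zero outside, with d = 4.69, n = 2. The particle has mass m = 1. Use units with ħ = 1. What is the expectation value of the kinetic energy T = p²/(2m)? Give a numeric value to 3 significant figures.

0.897

T = −(ħ²/2m) d²/dx², so ⟨T⟩ = −(ħ²/2m) ∫ u*·u'' dx / ∫|u|² dx; with m = 1.
d/dx sin(nπx/d) = (nπ/d)·cos(nπx/d) and d²/dx² sin(nπx/d) = −(nπ/d)²·sin(nπx/d); on 0 ≤ x ≤ d, ∫sin²(nπx/d) dx = d/2 and ∫sin(nπx/d)·cos(nπx/d) dx = 0.
State is unnormalized: ∫|u|² dx = 2.3450, and ∫u*·(−ħ²/2m · u'') dx = 2.1044, so ⟨T⟩ = 2.1044 / 2.3450.
⟨T⟩ = 0.89740.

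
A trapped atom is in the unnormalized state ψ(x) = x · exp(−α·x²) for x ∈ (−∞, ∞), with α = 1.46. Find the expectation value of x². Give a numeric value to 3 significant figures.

0.514

⟨x²⟩ = ∫ x²·|ψ|² dx / ∫|ψ|² dx (integrals over the domain).
Expand each integrand as polynomial × e^(−2αx²) and use ∫x^(2j)·e^(−2αx²) dx = (2j−1)!!/(4α)^j · √(π/(2α)), odd powers → 0; here √(π/(2α)) = 1.0373.
State is unnormalized: ∫|ψ|² dx = 0.17761, and ∫ψ*·x²·ψ dx = 0.091239, so ⟨x²⟩ = 0.091239 / 0.17761.
⟨x²⟩ = 0.51370.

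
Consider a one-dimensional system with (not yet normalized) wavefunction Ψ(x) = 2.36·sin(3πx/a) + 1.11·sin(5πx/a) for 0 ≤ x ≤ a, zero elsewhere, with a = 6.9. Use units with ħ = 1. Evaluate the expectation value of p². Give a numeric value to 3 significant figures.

2.47

p² Ψ = −ħ² d²Ψ/dx²; ⟨p²⟩ = −ħ² ∫ Ψ*·Ψ'' dx / ∫|Ψ|² dx.
d²/dx² sin(jπx/a) = −(jπ/a)²·sin(jπx/a); on 0 ≤ x ≤ a, ∫sin²(jπx/a) dx = a/2 and ∫sin(jπx/a)·sin(lπx/a) dx = 0 for j ≠ l, so only diagonal terms survive in ∫|Ψ|² and ∫Ψ·Ψ″; ∫Ψ·Ψ′ dx = [Ψ²/2] between the walls = 0.
State is unnormalized: ∫|Ψ|² dx = 23.466, and ∫Ψ*·(−ħ² Ψ'') dx = 57.879, so ⟨p²⟩ = 57.879 / 23.466.
⟨p²⟩ = 2.4665.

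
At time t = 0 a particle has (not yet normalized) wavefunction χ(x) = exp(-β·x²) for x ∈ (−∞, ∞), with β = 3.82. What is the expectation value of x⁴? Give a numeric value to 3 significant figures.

0.0128

⟨x⁴⟩ = ∫ x⁴·|χ|² dx / ∫|χ|² dx (integrals over the domain).
Gaussian moments: ∫x^(2j)·e^(−2βx²) dx = (2j−1)!!/(4β)^j · √(π/(2β)), odd powers integrate to 0; here √(π/(2β)) = 0.64125.
State is unnormalized: ∫|χ|² dx = 0.64125, and ∫χ*·x⁴·χ dx = 0.0082395, so ⟨x⁴⟩ = 0.0082395 / 0.64125.
⟨x⁴⟩ = 0.012849.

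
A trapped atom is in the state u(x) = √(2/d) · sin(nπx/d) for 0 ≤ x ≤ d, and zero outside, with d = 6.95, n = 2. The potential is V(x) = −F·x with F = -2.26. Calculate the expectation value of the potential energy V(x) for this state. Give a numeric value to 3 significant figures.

⟨V⟩ = ∫ V(x)·|u|² dx.
With sin²θ = (1 − cos2θ)/2 on 0 ≤ x ≤ d: ∫sin²(nπx/d) dx = d/2, ∫x·sin²(nπx/d) dx = d²/4, ∫x²·sin²(nπx/d) dx = d³·(1/6 − 1/(4n²π²)); higher powers xᵏ the same way, integrating xᵏ·cos(2nπx/d) by parts.
⟨V⟩ = 7.8535.

7.85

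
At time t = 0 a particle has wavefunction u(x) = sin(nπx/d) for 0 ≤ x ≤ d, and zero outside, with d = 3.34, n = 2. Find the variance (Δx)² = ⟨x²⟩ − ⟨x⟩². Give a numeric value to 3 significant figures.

0.788

Compute ⟨x⟩ and ⟨x²⟩ separately, then (Δx)² = ⟨x²⟩ − ⟨x⟩².
With sin²θ = (1 − cos2θ)/2 on 0 ≤ x ≤ d: ∫sin²(nπx/d) dx = d/2, ∫x·sin²(nπx/d) dx = d²/4, ∫x²·sin²(nπx/d) dx = d³·(1/6 − 1/(4n²π²)); higher powers xᵏ the same way, integrating xᵏ·cos(2nπx/d) by parts.
Normalization: ∫|u|² dx = 1.6700.
⟨x⟩ = 1.6700 and ⟨x²⟩ = 3.5772.
(Δx)² = 3.5772 − (1.6700)² = 0.78835.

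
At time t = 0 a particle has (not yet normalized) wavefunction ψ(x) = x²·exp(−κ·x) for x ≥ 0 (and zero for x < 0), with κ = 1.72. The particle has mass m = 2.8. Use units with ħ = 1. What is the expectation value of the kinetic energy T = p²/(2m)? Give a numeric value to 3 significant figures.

0.176

T = −(ħ²/2m) d²/dx², so ⟨T⟩ = −(ħ²/2m) ∫ ψ*·ψ'' dx / ∫|ψ|² dx; with m = 2.8.
Differentiate x²·exp(−κ·x) with the product rule; every integrand then reduces to terms xʲ·e^(−2κx) on [0, ∞), with ∫₀^∞ xʲ·e^(−2κx) dx = j!/(2κ)^(j+1).
State is unnormalized: ∫|ψ|² dx = 0.049822, and ∫ψ*·(−ħ²/2m · ψ'') dx = 0.0087734, so ⟨T⟩ = 0.0087734 / 0.049822.
⟨T⟩ = 0.17610.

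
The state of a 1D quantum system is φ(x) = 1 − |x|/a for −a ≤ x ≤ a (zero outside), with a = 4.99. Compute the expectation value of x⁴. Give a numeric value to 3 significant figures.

⟨x⁴⟩ = ∫ x⁴·|φ|² dx / ∫|φ|² dx (integrals over the domain).
φ is even, so ∫ over [−a, a] = 2∫₀ᵃ with φ = 1 − x/a there: ∫₀ᵃ (1 − x/a)² dx = a/3, ∫₀ᵃ x²(1 − x/a)² dx = a³/30, ∫₀ᵃ x⁴(1 − x/a)² dx = a⁵/105.
State is unnormalized: ∫|φ|² dx = 3.3267, and ∫φ*·x⁴·φ dx = 58.931, so ⟨x⁴⟩ = 58.931 / 3.3267.
⟨x⁴⟩ = 17.715.

17.7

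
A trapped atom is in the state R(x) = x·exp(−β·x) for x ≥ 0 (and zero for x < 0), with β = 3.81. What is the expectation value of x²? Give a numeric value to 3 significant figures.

⟨x²⟩ = ∫ x²·|R|² dx / ∫|R|² dx (integrals over the domain).
Every integrand reduces to terms xʲ·e^(−2βx) on [0, ∞); use ∫₀^∞ xʲ·e^(−2βx) dx = j!/(2β)^(j+1).
State is unnormalized: ∫|R|² dx = 0.0045203, and ∫R*·x²·R dx = 0.00093419, so ⟨x²⟩ = 0.00093419 / 0.0045203.
⟨x²⟩ = 0.20667.

0.207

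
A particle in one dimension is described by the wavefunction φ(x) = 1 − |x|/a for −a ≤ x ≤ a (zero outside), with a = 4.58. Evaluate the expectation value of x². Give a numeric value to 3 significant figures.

⟨x²⟩ = ∫ x²·|φ|² dx / ∫|φ|² dx (integrals over the domain).
φ is even, so ∫ over [−a, a] = 2∫₀ᵃ with φ = 1 − x/a there: ∫₀ᵃ (1 − x/a)² dx = a/3, ∫₀ᵃ x²(1 − x/a)² dx = a³/30, ∫₀ᵃ x⁴(1 − x/a)² dx = a⁵/105.
State is unnormalized: ∫|φ|² dx = 3.0533, and ∫φ*·x²·φ dx = 6.4048, so ⟨x²⟩ = 6.4048 / 3.0533.
⟨x²⟩ = 2.0976.

2.10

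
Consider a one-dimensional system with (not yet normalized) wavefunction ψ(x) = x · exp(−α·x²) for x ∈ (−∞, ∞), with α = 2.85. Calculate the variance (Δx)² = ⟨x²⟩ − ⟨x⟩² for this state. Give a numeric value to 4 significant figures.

0.2632

Compute ⟨x⟩ and ⟨x²⟩ separately, then (Δx)² = ⟨x²⟩ − ⟨x⟩².
Expand each integrand as polynomial × e^(−2αx²) and use ∫x^(2j)·e^(−2αx²) dx = (2j−1)!!/(4α)^j · √(π/(2α)), odd powers → 0; here √(π/(2α)) = 0.74240.
Normalization: ∫|ψ|² dx = 0.065123.
⟨x⟩ = 0.0000 and ⟨x²⟩ = 0.26316.
(Δx)² = 0.26316 − (0.0000)² = 0.26316.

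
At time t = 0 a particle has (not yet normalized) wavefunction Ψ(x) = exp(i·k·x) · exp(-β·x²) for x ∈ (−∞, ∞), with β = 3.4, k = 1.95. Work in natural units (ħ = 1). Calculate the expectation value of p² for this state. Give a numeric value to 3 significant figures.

7.20

p² Ψ = −ħ² d²Ψ/dx²; ⟨p²⟩ = −ħ² ∫ Ψ*·Ψ'' dx / ∫|Ψ|² dx.
Gaussian moments: ∫x^(2j)·e^(−2βx²) dx = (2j−1)!!/(4β)^j · √(π/(2β)), odd powers integrate to 0; here √(π/(2β)) = 0.67971. Derivatives: Ψ′ = (ik − 2βx)·Ψ, Ψ″ = ((ik − 2βx)² − 2β)·Ψ; the odd-in-x pieces drop out.
State is unnormalized: ∫|Ψ|² dx = 0.67971, and ∫Ψ*·(−ħ² Ψ'') dx = 4.8956, so ⟨p²⟩ = 4.8956 / 0.67971.
⟨p²⟩ = 7.2025.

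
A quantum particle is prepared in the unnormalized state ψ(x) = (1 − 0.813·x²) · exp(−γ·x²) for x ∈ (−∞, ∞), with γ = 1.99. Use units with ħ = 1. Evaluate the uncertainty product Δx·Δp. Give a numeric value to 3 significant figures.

0.504

Δx = √(⟨x²⟩−⟨x⟩²), Δp = √(⟨p²⟩−⟨p⟩²).
Expand each integrand as polynomial × e^(−2γx²) and use ∫x^(2j)·e^(−2γx²) dx = (2j−1)!!/(4γ)^j · √(π/(2γ)), odd powers → 0; here √(π/(2γ)) = 0.88845. Differentiate with the product rule, d/dx e^(−γx²) = −2γx·e^(−γx²).
Normalization: ∫|ψ|² dx = 0.73477.
⟨x⟩ = 0.0000, ⟨x²⟩ = 0.082584 ⇒ Δx = 0.28737.
⟨p⟩ = 0.0000, ⟨p²⟩ = 3.0734 ⇒ Δp = 1.7531.
Δx·Δp = 0.50380.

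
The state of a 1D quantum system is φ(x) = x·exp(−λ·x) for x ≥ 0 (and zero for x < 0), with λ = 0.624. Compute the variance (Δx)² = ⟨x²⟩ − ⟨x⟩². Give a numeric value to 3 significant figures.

1.93

Compute ⟨x⟩ and ⟨x²⟩ separately, then (Δx)² = ⟨x²⟩ − ⟨x⟩².
Every integrand reduces to terms xʲ·e^(−2λx) on [0, ∞); use ∫₀^∞ xʲ·e^(−2λx) dx = j!/(2λ)^(j+1).
Normalization: ∫|φ|² dx = 1.0289.
⟨x⟩ = 2.4038 and ⟨x²⟩ = 7.7046.
(Δx)² = 7.7046 − (2.4038)² = 1.9262.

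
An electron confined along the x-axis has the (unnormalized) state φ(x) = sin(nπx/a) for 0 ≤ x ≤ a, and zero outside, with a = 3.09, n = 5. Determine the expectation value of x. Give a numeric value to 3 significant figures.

1.55

⟨x⟩ = ∫ x·|φ|² dx / ∫|φ|² dx (integrals over the domain).
With sin²θ = (1 − cos2θ)/2 on 0 ≤ x ≤ a: ∫sin²(nπx/a) dx = a/2, ∫x·sin²(nπx/a) dx = a²/4, ∫x²·sin²(nπx/a) dx = a³·(1/6 − 1/(4n²π²)); higher powers xᵏ the same way, integrating xᵏ·cos(2nπx/a) by parts.
State is unnormalized: ∫|φ|² dx = 1.5450, and ∫φ*·x·φ dx = 2.3870, so ⟨x⟩ = 2.3870 / 1.5450.
⟨x⟩ = 1.5450.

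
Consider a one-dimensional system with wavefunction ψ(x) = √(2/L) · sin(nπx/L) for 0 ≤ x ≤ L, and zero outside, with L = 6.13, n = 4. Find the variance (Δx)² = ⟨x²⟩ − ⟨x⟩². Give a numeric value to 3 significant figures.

3.01

Compute ⟨x⟩ and ⟨x²⟩ separately, then (Δx)² = ⟨x²⟩ − ⟨x⟩².
With sin²θ = (1 − cos2θ)/2 on 0 ≤ x ≤ L: ∫sin²(nπx/L) dx = L/2, ∫x·sin²(nπx/L) dx = L²/4, ∫x²·sin²(nπx/L) dx = L³·(1/6 − 1/(4n²π²)); higher powers xᵏ the same way, integrating xᵏ·cos(2nπx/L) by parts.
⟨x⟩ = 3.0650 and ⟨x²⟩ = 12.407.
(Δx)² = 12.407 − (3.0650)² = 3.0124.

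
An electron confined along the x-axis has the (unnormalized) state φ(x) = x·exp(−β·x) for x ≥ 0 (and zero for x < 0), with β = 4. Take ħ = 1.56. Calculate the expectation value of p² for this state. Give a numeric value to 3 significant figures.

38.9

p² φ = −ħ² d²φ/dx²; ⟨p²⟩ = −ħ² ∫ φ*·φ'' dx / ∫|φ|² dx.
Differentiate x·exp(−β·x) with the product rule; every integrand then reduces to terms xʲ·e^(−2βx) on [0, ∞), with ∫₀^∞ xʲ·e^(−2βx) dx = j!/(2β)^(j+1).
State is unnormalized: ∫|φ|² dx = 0.0039063, and ∫φ*·(−ħ² φ'') dx = 0.15210, so ⟨p²⟩ = 0.15210 / 0.0039063.
⟨p²⟩ = 38.938.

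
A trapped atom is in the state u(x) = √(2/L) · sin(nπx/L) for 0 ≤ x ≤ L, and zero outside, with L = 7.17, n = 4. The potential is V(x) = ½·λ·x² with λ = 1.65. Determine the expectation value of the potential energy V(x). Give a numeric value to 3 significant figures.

14.0

⟨V⟩ = ∫ V(x)·|u|² dx.
With sin²θ = (1 − cos2θ)/2 on 0 ≤ x ≤ L: ∫sin²(nπx/L) dx = L/2, ∫x·sin²(nπx/L) dx = L²/4, ∫x²·sin²(nπx/L) dx = L³·(1/6 − 1/(4n²π²)); higher powers xᵏ the same way, integrating xᵏ·cos(2nπx/L) by parts.
⟨V⟩ = 14.003.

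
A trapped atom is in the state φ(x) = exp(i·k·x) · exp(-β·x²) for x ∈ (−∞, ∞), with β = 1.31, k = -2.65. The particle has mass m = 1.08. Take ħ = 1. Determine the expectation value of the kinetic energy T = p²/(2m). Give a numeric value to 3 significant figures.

3.86

T = −(ħ²/2m) d²/dx², so ⟨T⟩ = −(ħ²/2m) ∫ φ*·φ'' dx / ∫|φ|² dx; with m = 1.08.
Gaussian moments: ∫x^(2j)·e^(−2βx²) dx = (2j−1)!!/(4β)^j · √(π/(2β)), odd powers integrate to 0; here √(π/(2β)) = 1.0950. Derivatives: φ′ = (ik − 2βx)·φ, φ″ = ((ik − 2βx)² − 2β)·φ; the odd-in-x pieces drop out.
State is unnormalized: ∫|φ|² dx = 1.0950, and ∫φ*·(−ħ²/2m · φ'') dx = 4.2242, so ⟨T⟩ = 4.2242 / 1.0950.
⟨T⟩ = 3.8576.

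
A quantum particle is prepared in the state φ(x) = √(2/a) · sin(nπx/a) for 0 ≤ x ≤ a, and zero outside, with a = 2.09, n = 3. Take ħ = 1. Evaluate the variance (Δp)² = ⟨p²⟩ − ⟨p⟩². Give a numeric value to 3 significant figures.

20.3

Compute ⟨p⟩ and ⟨p²⟩ separately; (Δp)² = ⟨p²⟩ − ⟨p⟩².
d/dx sin(nπx/a) = (nπ/a)·cos(nπx/a) and d²/dx² sin(nπx/a) = −(nπ/a)²·sin(nπx/a); on 0 ≤ x ≤ a, ∫sin²(nπx/a) dx = a/2 and ∫sin(nπx/a)·cos(nπx/a) dx = 0.
⟨p⟩ = 0.0000 and ⟨p²⟩ = 20.335.
(Δp)² = 20.335 − (0.0000)² = 20.335.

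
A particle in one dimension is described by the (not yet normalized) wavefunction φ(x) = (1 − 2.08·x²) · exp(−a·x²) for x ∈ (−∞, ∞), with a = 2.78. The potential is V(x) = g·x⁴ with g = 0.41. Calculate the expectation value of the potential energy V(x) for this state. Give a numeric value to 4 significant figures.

0.004819

⟨V⟩ = ∫ V(x)·|φ|² dx / ∫|φ|² dx.
Expand each integrand as polynomial × e^(−2ax²) and use ∫x^(2j)·e^(−2ax²) dx = (2j−1)!!/(4a)^j · √(π/(2a)), odd powers → 0; here √(π/(2a)) = 0.75169.
State is unnormalized: ∫|φ|² dx = 0.54938, and ∫φ*·V(x)·φ dx = 0.0026474, so ⟨V⟩ = 0.0026474 / 0.54938.
⟨V⟩ = 0.0048189.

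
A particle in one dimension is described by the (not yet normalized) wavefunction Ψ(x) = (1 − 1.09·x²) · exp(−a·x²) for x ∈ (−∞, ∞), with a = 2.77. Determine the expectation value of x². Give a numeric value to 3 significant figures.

0.0602

⟨x²⟩ = ∫ x²·|Ψ|² dx / ∫|Ψ|² dx (integrals over the domain).
Expand each integrand as polynomial × e^(−2ax²) and use ∫x^(2j)·e^(−2ax²) dx = (2j−1)!!/(4a)^j · √(π/(2a)), odd powers → 0; here √(π/(2a)) = 0.75304.
State is unnormalized: ∫|Ψ|² dx = 0.62674, and ∫Ψ*·x²·Ψ dx = 0.037714, so ⟨x²⟩ = 0.037714 / 0.62674.
⟨x²⟩ = 0.060175.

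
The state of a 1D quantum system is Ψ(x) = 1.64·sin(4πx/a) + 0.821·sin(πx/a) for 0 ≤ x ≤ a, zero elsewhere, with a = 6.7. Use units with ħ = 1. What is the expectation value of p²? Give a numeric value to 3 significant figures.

2.86

p² Ψ = −ħ² d²Ψ/dx²; ⟨p²⟩ = −ħ² ∫ Ψ*·Ψ'' dx / ∫|Ψ|² dx.
d²/dx² sin(jπx/a) = −(jπ/a)²·sin(jπx/a); on 0 ≤ x ≤ a, ∫sin²(jπx/a) dx = a/2 and ∫sin(jπx/a)·sin(lπx/a) dx = 0 for j ≠ l, so only diagonal terms survive in ∫|Ψ|² and ∫Ψ·Ψ″; ∫Ψ·Ψ′ dx = [Ψ²/2] between the walls = 0.
State is unnormalized: ∫|Ψ|² dx = 11.268, and ∫Ψ*·(−ħ² Ψ'') dx = 32.192, so ⟨p²⟩ = 32.192 / 11.268.
⟨p²⟩ = 2.8569.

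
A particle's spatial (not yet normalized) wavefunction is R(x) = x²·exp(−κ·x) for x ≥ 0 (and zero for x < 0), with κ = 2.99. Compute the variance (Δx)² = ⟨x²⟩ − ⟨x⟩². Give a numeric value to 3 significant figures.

0.140

Compute ⟨x⟩ and ⟨x²⟩ separately, then (Δx)² = ⟨x²⟩ − ⟨x⟩².
Every integrand reduces to terms xʲ·e^(−2κx) on [0, ∞); use ∫₀^∞ xʲ·e^(−2κx) dx = j!/(2κ)^(j+1).
Normalization: ∫|R|² dx = 0.0031384.
⟨x⟩ = 0.83612 and ⟨x²⟩ = 0.83892.
(Δx)² = 0.83892 − (0.83612)² = 0.13982.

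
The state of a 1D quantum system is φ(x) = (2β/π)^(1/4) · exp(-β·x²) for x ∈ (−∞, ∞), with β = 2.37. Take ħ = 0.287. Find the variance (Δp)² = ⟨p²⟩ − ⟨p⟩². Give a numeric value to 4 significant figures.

Compute ⟨p⟩ and ⟨p²⟩ separately; (Δp)² = ⟨p²⟩ − ⟨p⟩².
Gaussian moments: ∫x^(2j)·e^(−2βx²) dx = (2j−1)!!/(4β)^j · √(π/(2β)), odd powers integrate to 0; here √(π/(2β)) = 0.81412. Derivatives: d/dx e^(−βx²) = −2βx·e^(−βx²), d²/dx² e^(−βx²) = (4β²x² − 2β)·e^(−βx²).
⟨p⟩ = 0.0000 and ⟨p²⟩ = 0.19521.
(Δp)² = 0.19521 − (0.0000)² = 0.19521.

0.1952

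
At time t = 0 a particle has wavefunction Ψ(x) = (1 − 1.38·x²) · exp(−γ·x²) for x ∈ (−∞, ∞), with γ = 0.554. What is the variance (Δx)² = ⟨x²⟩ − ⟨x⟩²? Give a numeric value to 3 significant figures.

1.51

Compute ⟨x⟩ and ⟨x²⟩ separately, then (Δx)² = ⟨x²⟩ − ⟨x⟩².
Expand each integrand as polynomial × e^(−2γx²) and use ∫x^(2j)·e^(−2γx²) dx = (2j−1)!!/(4γ)^j · √(π/(2γ)), odd powers → 0; here √(π/(2γ)) = 1.6839.
Normalization: ∫|Ψ|² dx = 1.5457.
⟨x⟩ = 0.0000 and ⟨x²⟩ = 1.5145.
(Δx)² = 1.5145 − (0.0000)² = 1.5145.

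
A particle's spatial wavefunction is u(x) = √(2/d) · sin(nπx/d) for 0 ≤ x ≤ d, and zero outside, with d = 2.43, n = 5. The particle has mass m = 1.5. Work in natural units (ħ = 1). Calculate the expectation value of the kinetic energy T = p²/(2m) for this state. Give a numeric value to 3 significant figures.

T = −(ħ²/2m) d²/dx², so ⟨T⟩ = −(ħ²/2m) ∫ u*·u'' dx; with m = 1.5.
d/dx sin(nπx/d) = (nπ/d)·cos(nπx/d) and d²/dx² sin(nπx/d) = −(nπ/d)²·sin(nπx/d); on 0 ≤ x ≤ d, ∫sin²(nπx/d) dx = d/2 and ∫sin(nπx/d)·cos(nπx/d) dx = 0.
⟨T⟩ = 13.929.

13.9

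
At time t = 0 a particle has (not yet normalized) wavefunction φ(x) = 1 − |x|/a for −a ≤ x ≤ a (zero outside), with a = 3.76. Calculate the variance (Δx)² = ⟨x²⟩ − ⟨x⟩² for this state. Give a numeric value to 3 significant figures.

1.41

Compute ⟨x⟩ and ⟨x²⟩ separately, then (Δx)² = ⟨x²⟩ − ⟨x⟩².
φ is even, so ∫ over [−a, a] = 2∫₀ᵃ with φ = 1 − x/a there: ∫₀ᵃ (1 − x/a)² dx = a/3, ∫₀ᵃ x²(1 − x/a)² dx = a³/30, ∫₀ᵃ x⁴(1 − x/a)² dx = a⁵/105.
Normalization: ∫|φ|² dx = 2.5067.
⟨x⟩ = 0.0000 and ⟨x²⟩ = 1.4138.
(Δx)² = 1.4138 − (0.0000)² = 1.4138.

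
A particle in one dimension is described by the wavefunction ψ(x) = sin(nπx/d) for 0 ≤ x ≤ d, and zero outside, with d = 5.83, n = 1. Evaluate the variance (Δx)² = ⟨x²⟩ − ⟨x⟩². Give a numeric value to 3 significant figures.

Compute ⟨x⟩ and ⟨x²⟩ separately, then (Δx)² = ⟨x²⟩ − ⟨x⟩².
With sin²θ = (1 − cos2θ)/2 on 0 ≤ x ≤ d: ∫sin²(nπx/d) dx = d/2, ∫x·sin²(nπx/d) dx = d²/4, ∫x²·sin²(nπx/d) dx = d³·(1/6 − 1/(4n²π²)); higher powers xᵏ the same way, integrating xᵏ·cos(2nπx/d) by parts.
Normalization: ∫|ψ|² dx = 2.9150.
⟨x⟩ = 2.9150 and ⟨x²⟩ = 9.6077.
(Δx)² = 9.6077 − (2.9150)² = 1.1105.

1.11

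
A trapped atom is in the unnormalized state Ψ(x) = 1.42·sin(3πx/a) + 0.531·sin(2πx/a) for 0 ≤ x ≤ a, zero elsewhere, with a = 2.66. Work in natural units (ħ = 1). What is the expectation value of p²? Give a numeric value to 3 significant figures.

11.7

p² Ψ = −ħ² d²Ψ/dx²; ⟨p²⟩ = −ħ² ∫ Ψ*·Ψ'' dx / ∫|Ψ|² dx.
d²/dx² sin(jπx/a) = −(jπ/a)²·sin(jπx/a); on 0 ≤ x ≤ a, ∫sin²(jπx/a) dx = a/2 and ∫sin(jπx/a)·sin(lπx/a) dx = 0 for j ≠ l, so only diagonal terms survive in ∫|Ψ|² and ∫Ψ·Ψ″; ∫Ψ·Ψ′ dx = [Ψ²/2] between the walls = 0.
State is unnormalized: ∫|Ψ|² dx = 3.0568, and ∫Ψ*·(−ħ² Ψ'') dx = 35.760, so ⟨p²⟩ = 35.760 / 3.0568.
⟨p²⟩ = 11.698.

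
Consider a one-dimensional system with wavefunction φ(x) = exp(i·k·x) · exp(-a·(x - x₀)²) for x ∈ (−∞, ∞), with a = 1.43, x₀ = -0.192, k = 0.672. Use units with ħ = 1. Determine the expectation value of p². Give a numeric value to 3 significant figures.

p² φ = −ħ² d²φ/dx²; ⟨p²⟩ = −ħ² ∫ φ*·φ'' dx / ∫|φ|² dx.
Gaussian moments (u = x − x₀): ∫u^(2j)·e^(−2au²) du = (2j−1)!!/(4a)^j · √(π/(2a)), odd powers integrate to 0; here √(π/(2a)) = 1.0481. Derivatives: φ′ = (ik − 2au)·φ, φ″ = ((ik − 2au)² − 2a)·φ; the odd-in-u pieces drop out.
State is unnormalized: ∫|φ|² dx = 1.0481, and ∫φ*·(−ħ² φ'') dx = 1.9720, so ⟨p²⟩ = 1.9720 / 1.0481.
⟨p²⟩ = 1.8816.

1.88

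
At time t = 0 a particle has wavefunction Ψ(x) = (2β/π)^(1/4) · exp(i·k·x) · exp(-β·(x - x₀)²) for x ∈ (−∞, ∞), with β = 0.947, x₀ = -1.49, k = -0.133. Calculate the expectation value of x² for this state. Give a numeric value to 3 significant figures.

⟨x²⟩ = ∫ x²·|Ψ|² dx (integrals over the domain).
Gaussian moments (u = x − x₀): ∫u^(2j)·e^(−2βu²) du = (2j−1)!!/(4β)^j · √(π/(2β)), odd powers integrate to 0; here √(π/(2β)) = 1.2879.
⟨x²⟩ = 2.4841.

2.48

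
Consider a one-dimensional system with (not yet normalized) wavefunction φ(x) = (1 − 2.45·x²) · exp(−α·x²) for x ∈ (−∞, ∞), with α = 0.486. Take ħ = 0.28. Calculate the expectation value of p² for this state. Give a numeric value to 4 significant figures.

0.1719

p² φ = −ħ² d²φ/dx²; ⟨p²⟩ = −ħ² ∫ φ*·φ'' dx / ∫|φ|² dx.
Expand each integrand as polynomial × e^(−2αx²) and use ∫x^(2j)·e^(−2αx²) dx = (2j−1)!!/(4α)^j · √(π/(2α)), odd powers → 0; here √(π/(2α)) = 1.7978. Differentiate with the product rule, d/dx e^(−αx²) = −2αx·e^(−αx²).
State is unnormalized: ∫|φ|² dx = 5.8328, and ∫φ*·(−ħ² φ'') dx = 1.0028, so ⟨p²⟩ = 1.0028 / 5.8328.
⟨p²⟩ = 0.17192.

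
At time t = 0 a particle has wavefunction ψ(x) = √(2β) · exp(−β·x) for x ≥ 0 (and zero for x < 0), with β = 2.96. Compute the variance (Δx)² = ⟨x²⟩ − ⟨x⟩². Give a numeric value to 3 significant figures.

Compute ⟨x⟩ and ⟨x²⟩ separately, then (Δx)² = ⟨x²⟩ − ⟨x⟩².
Every integrand reduces to terms xʲ·e^(−2βx) on [0, ∞); use ∫₀^∞ xʲ·e^(−2βx) dx = j!/(2β)^(j+1).
⟨x⟩ = 0.16892 and ⟨x²⟩ = 0.057067.
(Δx)² = 0.057067 − (0.16892)² = 0.028534.

0.0285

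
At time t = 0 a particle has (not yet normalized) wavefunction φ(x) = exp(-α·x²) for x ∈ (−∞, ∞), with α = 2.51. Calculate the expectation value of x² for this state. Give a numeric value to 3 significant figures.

0.0996

⟨x²⟩ = ∫ x²·|φ|² dx / ∫|φ|² dx (integrals over the domain).
Gaussian moments: ∫x^(2j)·e^(−2αx²) dx = (2j−1)!!/(4α)^j · √(π/(2α)), odd powers integrate to 0; here √(π/(2α)) = 0.79108.
State is unnormalized: ∫|φ|² dx = 0.79108, and ∫φ*·x²·φ dx = 0.078793, so ⟨x²⟩ = 0.078793 / 0.79108.
⟨x²⟩ = 0.099602.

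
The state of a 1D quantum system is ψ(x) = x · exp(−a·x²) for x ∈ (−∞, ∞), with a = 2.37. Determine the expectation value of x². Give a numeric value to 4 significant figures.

⟨x²⟩ = ∫ x²·|ψ|² dx / ∫|ψ|² dx (integrals over the domain).
Expand each integrand as polynomial × e^(−2ax²) and use ∫x^(2j)·e^(−2ax²) dx = (2j−1)!!/(4a)^j · √(π/(2a)), odd powers → 0; here √(π/(2a)) = 0.81412.
State is unnormalized: ∫|ψ|² dx = 0.085877, and ∫ψ*·x²·ψ dx = 0.027176, so ⟨x²⟩ = 0.027176 / 0.085877.
⟨x²⟩ = 0.31646.

0.3165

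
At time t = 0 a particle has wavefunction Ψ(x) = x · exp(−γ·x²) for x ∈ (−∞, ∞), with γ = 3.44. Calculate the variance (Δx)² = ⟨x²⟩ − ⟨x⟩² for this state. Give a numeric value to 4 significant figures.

0.2180

Compute ⟨x⟩ and ⟨x²⟩ separately, then (Δx)² = ⟨x²⟩ − ⟨x⟩².
Expand each integrand as polynomial × e^(−2γx²) and use ∫x^(2j)·e^(−2γx²) dx = (2j−1)!!/(4γ)^j · √(π/(2γ)), odd powers → 0; here √(π/(2γ)) = 0.67574.
Normalization: ∫|Ψ|² dx = 0.049109.
⟨x⟩ = 0.0000 and ⟨x²⟩ = 0.21802.
(Δx)² = 0.21802 − (0.0000)² = 0.21802.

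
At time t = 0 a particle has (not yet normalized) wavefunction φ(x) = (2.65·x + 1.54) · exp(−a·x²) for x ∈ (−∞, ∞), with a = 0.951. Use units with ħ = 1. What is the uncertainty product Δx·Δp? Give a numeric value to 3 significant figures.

Δx = √(⟨x²⟩−⟨x⟩²), Δp = √(⟨p²⟩−⟨p⟩²).
Expand each integrand as polynomial × e^(−2ax²) and use ∫x^(2j)·e^(−2ax²) dx = (2j−1)!!/(4a)^j · √(π/(2a)), odd powers → 0; here √(π/(2a)) = 1.2852. Differentiate with the product rule, d/dx e^(−ax²) = −2ax·e^(−ax²).
Normalization: ∫|φ|² dx = 5.4206.
⟨x⟩ = 0.50872, ⟨x²⟩ = 0.49301 ⇒ Δx = 0.48395.
⟨p⟩ = 0.0000, ⟨p²⟩ = 1.7835 ⇒ Δp = 1.3355.
Δx·Δp = 0.64631.

0.646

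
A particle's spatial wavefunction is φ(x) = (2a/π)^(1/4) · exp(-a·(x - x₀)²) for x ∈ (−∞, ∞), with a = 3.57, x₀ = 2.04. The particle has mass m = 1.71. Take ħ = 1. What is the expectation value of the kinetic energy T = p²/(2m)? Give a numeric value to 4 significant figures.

T = −(ħ²/2m) d²/dx², so ⟨T⟩ = −(ħ²/2m) ∫ φ*·φ'' dx; with m = 1.71.
Gaussian moments (u = x − x₀): ∫u^(2j)·e^(−2au²) du = (2j−1)!!/(4a)^j · √(π/(2a)), odd powers integrate to 0; here √(π/(2a)) = 0.66332. Derivatives: d/dx e^(−au²) = −2au·e^(−au²), d²/dx² e^(−au²) = (4a²u² − 2a)·e^(−au²).
⟨T⟩ = 1.0439.

1.044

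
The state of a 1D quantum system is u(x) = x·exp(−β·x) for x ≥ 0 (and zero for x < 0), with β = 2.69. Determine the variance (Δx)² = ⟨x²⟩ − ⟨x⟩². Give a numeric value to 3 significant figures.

0.104

Compute ⟨x⟩ and ⟨x²⟩ separately, then (Δx)² = ⟨x²⟩ − ⟨x⟩².
Every integrand reduces to terms xʲ·e^(−2βx) on [0, ∞); use ∫₀^∞ xʲ·e^(−2βx) dx = j!/(2β)^(j+1).
Normalization: ∫|u|² dx = 0.012843.
⟨x⟩ = 0.55762 and ⟨x²⟩ = 0.41459.
(Δx)² = 0.41459 − (0.55762)² = 0.10365.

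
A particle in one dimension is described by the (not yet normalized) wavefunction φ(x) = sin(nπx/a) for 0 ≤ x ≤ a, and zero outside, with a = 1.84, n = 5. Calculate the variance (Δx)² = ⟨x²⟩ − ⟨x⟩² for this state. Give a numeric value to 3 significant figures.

Compute ⟨x⟩ and ⟨x²⟩ separately, then (Δx)² = ⟨x²⟩ − ⟨x⟩².
With sin²θ = (1 − cos2θ)/2 on 0 ≤ x ≤ a: ∫sin²(nπx/a) dx = a/2, ∫x·sin²(nπx/a) dx = a²/4, ∫x²·sin²(nπx/a) dx = a³·(1/6 − 1/(4n²π²)); higher powers xᵏ the same way, integrating xᵏ·cos(2nπx/a) by parts.
Normalization: ∫|φ|² dx = 0.92000.
⟨x⟩ = 0.92000 and ⟨x²⟩ = 1.1217.
(Δx)² = 1.1217 − (0.92000)² = 0.27527.

0.275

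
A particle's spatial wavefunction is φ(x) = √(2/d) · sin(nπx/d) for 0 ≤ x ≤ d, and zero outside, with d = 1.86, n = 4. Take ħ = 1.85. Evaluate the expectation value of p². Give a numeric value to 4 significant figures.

156.2

p² φ = −ħ² d²φ/dx²; ⟨p²⟩ = −ħ² ∫ φ*·φ'' dx.
d/dx sin(nπx/d) = (nπ/d)·cos(nπx/d) and d²/dx² sin(nπx/d) = −(nπ/d)²·sin(nπx/d); on 0 ≤ x ≤ d, ∫sin²(nπx/d) dx = d/2 and ∫sin(nπx/d)·cos(nπx/d) dx = 0.
⟨p²⟩ = 156.22.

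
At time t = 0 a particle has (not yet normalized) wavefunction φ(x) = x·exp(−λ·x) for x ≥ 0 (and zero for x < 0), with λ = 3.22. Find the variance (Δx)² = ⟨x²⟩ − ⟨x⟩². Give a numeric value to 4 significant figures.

0.07234

Compute ⟨x⟩ and ⟨x²⟩ separately, then (Δx)² = ⟨x²⟩ − ⟨x⟩².
Every integrand reduces to terms xʲ·e^(−2λx) on [0, ∞); use ∫₀^∞ xʲ·e^(−2λx) dx = j!/(2λ)^(j+1).
Normalization: ∫|φ|² dx = 0.0074881.
⟨x⟩ = 0.46584 and ⟨x²⟩ = 0.28934.
(Δx)² = 0.28934 − (0.46584)² = 0.072335.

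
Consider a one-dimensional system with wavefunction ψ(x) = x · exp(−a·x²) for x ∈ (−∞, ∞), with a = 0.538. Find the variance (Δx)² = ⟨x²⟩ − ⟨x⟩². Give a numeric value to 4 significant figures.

1.394

Compute ⟨x⟩ and ⟨x²⟩ separately, then (Δx)² = ⟨x²⟩ − ⟨x⟩².
Expand each integrand as polynomial × e^(−2ax²) and use ∫x^(2j)·e^(−2ax²) dx = (2j−1)!!/(4a)^j · √(π/(2a)), odd powers → 0; here √(π/(2a)) = 1.7087.
Normalization: ∫|ψ|² dx = 0.79401.
⟨x⟩ = 0.0000 and ⟨x²⟩ = 1.3941.
(Δx)² = 1.3941 − (0.0000)² = 1.3941.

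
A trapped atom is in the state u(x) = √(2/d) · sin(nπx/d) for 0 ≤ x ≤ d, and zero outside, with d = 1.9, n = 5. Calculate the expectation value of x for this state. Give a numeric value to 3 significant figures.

⟨x⟩ = ∫ x·|u|² dx (integrals over the domain).
With sin²θ = (1 − cos2θ)/2 on 0 ≤ x ≤ d: ∫sin²(nπx/d) dx = d/2, ∫x·sin²(nπx/d) dx = d²/4, ∫x²·sin²(nπx/d) dx = d³·(1/6 − 1/(4n²π²)); higher powers xᵏ the same way, integrating xᵏ·cos(2nπx/d) by parts.
⟨x⟩ = 0.95000.

0.950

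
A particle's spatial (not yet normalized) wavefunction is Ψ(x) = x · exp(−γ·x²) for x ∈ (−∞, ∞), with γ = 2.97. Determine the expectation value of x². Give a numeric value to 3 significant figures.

0.253

⟨x²⟩ = ∫ x²·|Ψ|² dx / ∫|Ψ|² dx (integrals over the domain).
Expand each integrand as polynomial × e^(−2γx²) and use ∫x^(2j)·e^(−2γx²) dx = (2j−1)!!/(4γ)^j · √(π/(2γ)), odd powers → 0; here √(π/(2γ)) = 0.72725.
State is unnormalized: ∫|Ψ|² dx = 0.061216, and ∫Ψ*·x²·Ψ dx = 0.015459, so ⟨x²⟩ = 0.015459 / 0.061216.
⟨x²⟩ = 0.25253.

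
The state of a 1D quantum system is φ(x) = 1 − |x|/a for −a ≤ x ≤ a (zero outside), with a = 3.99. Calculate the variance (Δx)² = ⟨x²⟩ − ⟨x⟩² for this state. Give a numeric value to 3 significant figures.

1.59

Compute ⟨x⟩ and ⟨x²⟩ separately, then (Δx)² = ⟨x²⟩ − ⟨x⟩².
φ is even, so ∫ over [−a, a] = 2∫₀ᵃ with φ = 1 − x/a there: ∫₀ᵃ (1 − x/a)² dx = a/3, ∫₀ᵃ x²(1 − x/a)² dx = a³/30, ∫₀ᵃ x⁴(1 − x/a)² dx = a⁵/105.
Normalization: ∫|φ|² dx = 2.6600.
⟨x⟩ = 0.0000 and ⟨x²⟩ = 1.5920.
(Δx)² = 1.5920 − (0.0000)² = 1.5920.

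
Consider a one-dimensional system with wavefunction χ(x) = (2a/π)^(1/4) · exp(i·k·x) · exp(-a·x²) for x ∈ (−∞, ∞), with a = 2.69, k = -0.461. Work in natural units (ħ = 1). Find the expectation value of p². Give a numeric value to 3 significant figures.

2.90

p² χ = −ħ² d²χ/dx²; ⟨p²⟩ = −ħ² ∫ χ*·χ'' dx.
Gaussian moments: ∫x^(2j)·e^(−2ax²) dx = (2j−1)!!/(4a)^j · √(π/(2a)), odd powers integrate to 0; here √(π/(2a)) = 0.76416. Derivatives: χ′ = (ik − 2ax)·χ, χ″ = ((ik − 2ax)² − 2a)·χ; the odd-in-x pieces drop out.
⟨p²⟩ = 2.9025.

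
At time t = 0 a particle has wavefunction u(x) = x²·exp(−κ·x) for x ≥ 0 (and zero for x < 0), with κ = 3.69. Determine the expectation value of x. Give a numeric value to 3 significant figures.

⟨x⟩ = ∫ x·|u|² dx / ∫|u|² dx (integrals over the domain).
Every integrand reduces to terms xʲ·e^(−2κx) on [0, ∞); use ∫₀^∞ xʲ·e^(−2κx) dx = j!/(2κ)^(j+1).
State is unnormalized: ∫|u|² dx = 0.0010963, and ∫u*·x·u dx = 0.00074275, so ⟨x⟩ = 0.00074275 / 0.0010963.
⟨x⟩ = 0.67751.

0.678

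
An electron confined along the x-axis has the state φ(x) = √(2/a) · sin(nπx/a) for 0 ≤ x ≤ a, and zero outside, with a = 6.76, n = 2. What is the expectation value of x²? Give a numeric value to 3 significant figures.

14.7

⟨x²⟩ = ∫ x²·|φ|² dx (integrals over the domain).
With sin²θ = (1 − cos2θ)/2 on 0 ≤ x ≤ a: ∫sin²(nπx/a) dx = a/2, ∫x·sin²(nπx/a) dx = a²/4, ∫x²·sin²(nπx/a) dx = a³·(1/6 − 1/(4n²π²)); higher powers xᵏ the same way, integrating xᵏ·cos(2nπx/a) by parts.
⟨x²⟩ = 14.654.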